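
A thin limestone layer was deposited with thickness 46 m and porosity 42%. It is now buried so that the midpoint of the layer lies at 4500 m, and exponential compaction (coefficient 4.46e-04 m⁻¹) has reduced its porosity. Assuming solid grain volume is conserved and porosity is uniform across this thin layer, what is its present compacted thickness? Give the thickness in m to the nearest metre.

28 m

Working in km (1 km = 1000 m; β in km⁻¹ = β in m⁻¹ × 1000):
Porosity at 4.5 km: φ = 0.42·exp(−0.446×4.5) = 0.0564
Solid-volume conservation: h(1−φ) = h₀(1−φ₀) ⇒ h = h₀·(1−φ₀)/(1−φ)
h = 0.046 × (1 − 0.42)/(1 − 0.0564) = 0.046 × 0.6147 = 0.0283 km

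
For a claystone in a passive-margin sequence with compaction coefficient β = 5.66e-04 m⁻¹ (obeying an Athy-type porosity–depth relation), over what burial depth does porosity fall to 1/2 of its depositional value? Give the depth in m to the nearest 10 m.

Working in km (1 km = 1000 m; β in km⁻¹ = β in m⁻¹ × 1000):
φ/φ₀ = 1/2 ⇒ exp(−β·d) = 1/2 ⇒ d = ln(2) / β
d = 0.6931 / 0.566 = 1.225 km

1220 m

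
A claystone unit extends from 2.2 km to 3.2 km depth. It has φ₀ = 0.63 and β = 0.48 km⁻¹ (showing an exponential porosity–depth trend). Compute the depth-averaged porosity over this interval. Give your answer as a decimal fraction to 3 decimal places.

⟨φ⟩ = (1/(d₂−d₁)) ∫ φ₀ e^(−βd) dd = φ₀·(e^(−β·d₁) − e^(−β·d₂)) / (β·(d₂−d₁))
e^(−0.48×2.2) = 0.3478; e^(−0.48×3.2) = 0.2152
⟨φ⟩ = 0.63 × (0.3478 − 0.2152) / (0.48 × 1) = 0.63 × 0.2763 = 0.1740

0.174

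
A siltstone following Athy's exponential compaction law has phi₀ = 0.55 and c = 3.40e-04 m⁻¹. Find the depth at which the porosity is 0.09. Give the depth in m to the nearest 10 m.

5320 m

Working in km (1 km = 1000 m; c in km⁻¹ = c in m⁻¹ × 1000):
Invert Athy's law: d = ln(phi₀/phi) / c
d = ln(0.55/0.09) / 0.34 = ln(6.111) / 0.34 = 1.8101 / 0.34 = 5.324 km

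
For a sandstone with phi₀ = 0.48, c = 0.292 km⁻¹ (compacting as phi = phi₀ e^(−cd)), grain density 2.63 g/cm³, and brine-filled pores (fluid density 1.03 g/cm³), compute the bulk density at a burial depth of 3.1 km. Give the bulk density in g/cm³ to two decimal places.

2.32 g/cm³

Porosity at depth: phi = 0.48·exp(−0.292×3.1) = 0.48×0.4045 = 0.1941
Bulk density: ρ_b = (1−phi)ρ_g + phi·ρ_f = 0.8059×2.63 + 0.1941×1.03
       = 2.119 + 0.200 = 2.319 g/cm³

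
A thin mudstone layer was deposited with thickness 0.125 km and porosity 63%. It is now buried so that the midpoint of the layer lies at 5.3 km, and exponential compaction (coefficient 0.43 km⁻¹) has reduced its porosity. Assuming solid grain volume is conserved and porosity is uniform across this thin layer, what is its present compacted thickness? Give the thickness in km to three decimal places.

Porosity at 5.3 km: φ = 0.63·exp(−0.43×5.3) = 0.0645
Solid-volume conservation: h(1−φ) = h₀(1−φ₀) ⇒ h = h₀·(1−φ₀)/(1−φ)
h = 0.125 × (1 − 0.63)/(1 − 0.0645) = 0.125 × 0.3955 = 0.0494 km

0.049 km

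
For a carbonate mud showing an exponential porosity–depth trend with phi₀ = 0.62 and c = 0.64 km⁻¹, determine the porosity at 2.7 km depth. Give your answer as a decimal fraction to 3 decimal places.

phi = phi₀·exp(−c·d) = 0.62 × exp(−0.64 × 2.7) = 0.62 × exp(−1.728)
  = 0.62 × 0.1776 = 0.1101

0.110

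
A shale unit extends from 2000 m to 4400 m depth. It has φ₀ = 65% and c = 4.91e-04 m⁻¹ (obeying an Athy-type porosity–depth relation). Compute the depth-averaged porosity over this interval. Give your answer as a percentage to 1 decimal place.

Working in km (1 km = 1000 m; c in km⁻¹ = c in m⁻¹ × 1000):
⟨φ⟩ = (1/(d₂−d₁)) ∫ φ₀ e^(−cd) dd = φ₀·(e^(−c·d₁) − e^(−c·d₂)) / (c·(d₂−d₁))
e^(−0.491×2) = 0.3746; e^(−0.491×4.4) = 0.1153
⟨φ⟩ = 0.65 × (0.3746 − 0.1153) / (0.491 × 2.4) = 0.65 × 0.2200 = 0.1430

14.3%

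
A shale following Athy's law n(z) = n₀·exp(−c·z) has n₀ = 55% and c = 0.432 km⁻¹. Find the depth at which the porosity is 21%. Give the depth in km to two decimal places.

Invert Athy's law: z = ln(n₀/n) / c
z = ln(0.55/0.21) / 0.432 = ln(2.619) / 0.432 = 0.9628 / 0.432 = 2.229 km

2.23 km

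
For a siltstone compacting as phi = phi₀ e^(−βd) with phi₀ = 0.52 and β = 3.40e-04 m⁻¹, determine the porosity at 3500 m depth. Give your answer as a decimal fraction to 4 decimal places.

Working in km (1 km = 1000 m; β in km⁻¹ = β in m⁻¹ × 1000):
phi = phi₀·exp(−β·d) = 0.52 × exp(−0.34 × 3.5) = 0.52 × exp(−1.19)
  = 0.52 × 0.3042 = 0.1582

0.1582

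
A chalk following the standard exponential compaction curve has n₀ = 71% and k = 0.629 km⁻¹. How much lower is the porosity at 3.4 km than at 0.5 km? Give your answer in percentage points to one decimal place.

43.5 percentage points

n(0.5) = 0.71·e^(−0.629×0.5) = 0.5184
n(3.4) = 0.71·e^(−0.629×3.4) = 0.0837
Δn = 0.5184 − 0.0837 = 0.4348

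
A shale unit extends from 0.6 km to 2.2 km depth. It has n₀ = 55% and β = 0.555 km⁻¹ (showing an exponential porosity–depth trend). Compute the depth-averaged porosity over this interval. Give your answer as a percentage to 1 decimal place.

⟨n⟩ = (1/(Z₂−Z₁)) ∫ n₀ e^(−βZ) dZ = n₀·(e^(−β·Z₁) − e^(−β·Z₂)) / (β·(Z₂−Z₁))
e^(−0.555×0.6) = 0.7168; e^(−0.555×2.2) = 0.2949
⟨n⟩ = 0.55 × (0.7168 − 0.2949) / (0.555 × 1.6) = 0.55 × 0.4750 = 0.2613

26.1%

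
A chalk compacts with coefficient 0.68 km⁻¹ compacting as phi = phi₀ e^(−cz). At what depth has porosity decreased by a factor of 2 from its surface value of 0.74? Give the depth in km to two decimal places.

phi/phi₀ = 1/2 ⇒ exp(−c·z) = 1/2 ⇒ z = ln(2) / c
z = 0.6931 / 0.68 = 1.019 km

1.02 km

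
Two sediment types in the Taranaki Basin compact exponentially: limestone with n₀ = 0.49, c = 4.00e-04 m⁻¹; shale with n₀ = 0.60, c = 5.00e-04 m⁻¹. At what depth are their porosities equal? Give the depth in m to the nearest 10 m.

Working in km (1 km = 1000 m; c in km⁻¹ = c in m⁻¹ × 1000):
Set n₀ₐ e^(−cₐz) = n₀ᵦ e^(−cᵦz) ⇒ ln(n₀ₐ/n₀ᵦ) = (cₐ − cᵦ)·z
z = ln(0.49/0.6) / (0.4 − 0.5) = -0.2025 / -0.1 = 2.025 km

2030 m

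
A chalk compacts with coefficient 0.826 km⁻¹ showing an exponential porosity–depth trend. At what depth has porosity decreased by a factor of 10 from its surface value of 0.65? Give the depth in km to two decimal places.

n/n₀ = 1/10 ⇒ exp(−β·d) = 1/10 ⇒ d = ln(10) / β
d = 2.3026 / 0.826 = 2.788 km

2.79 km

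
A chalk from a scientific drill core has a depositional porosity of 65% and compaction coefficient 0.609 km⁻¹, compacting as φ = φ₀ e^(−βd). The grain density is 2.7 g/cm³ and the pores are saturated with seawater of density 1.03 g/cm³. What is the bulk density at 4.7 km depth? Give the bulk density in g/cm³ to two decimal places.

2.64 g/cm³

Porosity at depth: φ = 0.65·exp(−0.609×4.7) = 0.65×0.0571 = 0.0371
Bulk density: ρ_b = (1−φ)ρ_g + φ·ρ_f = 0.9629×2.7 + 0.0371×1.03
       = 2.600 + 0.038 = 2.638 g/cm³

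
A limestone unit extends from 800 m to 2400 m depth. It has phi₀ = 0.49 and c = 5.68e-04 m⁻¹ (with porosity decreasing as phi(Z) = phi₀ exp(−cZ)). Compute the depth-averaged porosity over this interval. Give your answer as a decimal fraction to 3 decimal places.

0.204

Working in km (1 km = 1000 m; c in km⁻¹ = c in m⁻¹ × 1000):
⟨phi⟩ = (1/(Z₂−Z₁)) ∫ phi₀ e^(−cZ) dZ = phi₀·(e^(−c·Z₁) − e^(−c·Z₂)) / (c·(Z₂−Z₁))
e^(−0.568×0.8) = 0.6348; e^(−0.568×2.4) = 0.2558
⟨phi⟩ = 0.49 × (0.6348 − 0.2558) / (0.568 × 1.6) = 0.49 × 0.4170 = 0.2043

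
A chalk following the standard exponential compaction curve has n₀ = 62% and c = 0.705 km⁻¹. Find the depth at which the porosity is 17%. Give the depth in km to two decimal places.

1.84 km

Invert Athy's law: d = ln(n₀/n) / c
d = ln(0.62/0.17) / 0.705 = ln(3.647) / 0.705 = 1.2939 / 0.705 = 1.835 km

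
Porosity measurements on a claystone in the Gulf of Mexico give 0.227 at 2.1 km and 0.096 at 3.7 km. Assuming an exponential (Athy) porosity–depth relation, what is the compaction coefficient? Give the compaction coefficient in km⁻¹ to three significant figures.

Athy: φ(d) = φ₀ e^(−cd) ⇒ φ₁/φ₂ = e^{c(d₂−d₁)} ⇒ c = ln(φ₁/φ₂)/(d₂−d₁)
c = ln(0.227/0.096) / (3.7 − 2.1) = ln(2.365) / 1.6 = 0.8606 / 1.6 = 0.5379 km⁻¹

0.538 km⁻¹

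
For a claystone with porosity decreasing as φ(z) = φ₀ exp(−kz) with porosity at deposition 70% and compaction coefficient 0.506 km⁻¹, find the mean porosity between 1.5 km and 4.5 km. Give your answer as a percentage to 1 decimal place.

⟨φ⟩ = (1/(z₂−z₁)) ∫ φ₀ e^(−kz) dz = φ₀·(e^(−k·z₁) − e^(−k·z₂)) / (k·(z₂−z₁))
e^(−0.506×1.5) = 0.4681; e^(−0.506×4.5) = 0.1026
⟨φ⟩ = 0.7 × (0.4681 − 0.1026) / (0.506 × 3) = 0.7 × 0.2408 = 0.1686

16.9%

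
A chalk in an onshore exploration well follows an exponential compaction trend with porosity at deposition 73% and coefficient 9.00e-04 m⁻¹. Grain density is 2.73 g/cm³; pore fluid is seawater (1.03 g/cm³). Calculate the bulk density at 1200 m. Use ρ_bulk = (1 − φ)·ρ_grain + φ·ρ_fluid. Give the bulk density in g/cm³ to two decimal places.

2.31 g/cm³

Working in km (1 km = 1000 m; c in km⁻¹ = c in m⁻¹ × 1000):
Porosity at depth: phi = 0.73·exp(−0.9×1.2) = 0.73×0.3396 = 0.2479
Bulk density: ρ_b = (1−phi)ρ_g + phi·ρ_f = 0.7521×2.73 + 0.2479×1.03
       = 2.053 + 0.255 = 2.309 g/cm³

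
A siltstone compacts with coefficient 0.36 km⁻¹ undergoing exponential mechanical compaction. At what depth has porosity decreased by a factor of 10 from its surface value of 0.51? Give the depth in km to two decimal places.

n/n₀ = 1/10 ⇒ exp(−β·z) = 1/10 ⇒ z = ln(10) / β
z = 2.3026 / 0.36 = 6.396 km

6.40 km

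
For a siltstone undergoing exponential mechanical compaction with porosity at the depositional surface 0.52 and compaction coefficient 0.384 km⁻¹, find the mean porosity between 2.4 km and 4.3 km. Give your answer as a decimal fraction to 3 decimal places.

0.147

⟨φ⟩ = (1/(d₂−d₁)) ∫ φ₀ e^(−kd) dd = φ₀·(e^(−k·d₁) − e^(−k·d₂)) / (k·(d₂−d₁))
e^(−0.384×2.4) = 0.3979; e^(−0.384×4.3) = 0.1918
⟨φ⟩ = 0.52 × (0.3979 − 0.1918) / (0.384 × 1.9) = 0.52 × 0.2824 = 0.1469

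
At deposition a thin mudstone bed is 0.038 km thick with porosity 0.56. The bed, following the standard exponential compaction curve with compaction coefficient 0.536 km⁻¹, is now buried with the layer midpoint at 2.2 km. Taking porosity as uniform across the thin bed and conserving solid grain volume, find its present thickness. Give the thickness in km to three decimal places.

Porosity at 2.2 km: n = 0.56·exp(−0.536×2.2) = 0.1722
Solid-volume conservation: h(1−n) = h₀(1−n₀) ⇒ h = h₀·(1−n₀)/(1−n)
h = 0.038 × (1 − 0.56)/(1 − 0.1722) = 0.038 × 0.5315 = 0.0202 km

0.020 km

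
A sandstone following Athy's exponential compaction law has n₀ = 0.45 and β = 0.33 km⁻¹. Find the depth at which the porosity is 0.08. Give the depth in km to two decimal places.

Invert Athy's law: z = ln(n₀/n) / β
z = ln(0.45/0.08) / 0.33 = ln(5.625) / 0.33 = 1.7272 / 0.33 = 5.234 km

5.23 km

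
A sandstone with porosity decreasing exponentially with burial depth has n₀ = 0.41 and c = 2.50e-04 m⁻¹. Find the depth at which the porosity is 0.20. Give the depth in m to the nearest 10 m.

2870 m

Working in km (1 km = 1000 m; c in km⁻¹ = c in m⁻¹ × 1000):
Invert Athy's law: Z = ln(n₀/n) / c
Z = ln(0.41/0.2) / 0.25 = ln(2.05) / 0.25 = 0.7178 / 0.25 = 2.871 km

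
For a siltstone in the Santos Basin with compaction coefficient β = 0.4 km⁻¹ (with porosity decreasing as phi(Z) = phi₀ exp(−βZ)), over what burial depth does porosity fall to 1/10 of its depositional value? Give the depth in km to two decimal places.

phi/phi₀ = 1/10 ⇒ exp(−β·Z) = 1/10 ⇒ Z = ln(10) / β
Z = 2.3026 / 0.4 = 5.756 km

5.76 km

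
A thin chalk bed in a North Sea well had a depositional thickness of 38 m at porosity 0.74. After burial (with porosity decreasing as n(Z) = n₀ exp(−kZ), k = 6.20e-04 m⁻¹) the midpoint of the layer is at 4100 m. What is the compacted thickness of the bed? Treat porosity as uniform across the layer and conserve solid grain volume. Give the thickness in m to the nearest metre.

10 m

Working in km (1 km = 1000 m; k in km⁻¹ = k in m⁻¹ × 1000):
Porosity at 4.1 km: n = 0.74·exp(−0.62×4.1) = 0.0582
Solid-volume conservation: h(1−n) = h₀(1−n₀) ⇒ h = h₀·(1−n₀)/(1−n)
h = 0.038 × (1 − 0.74)/(1 − 0.0582) = 0.038 × 0.2761 = 0.0105 km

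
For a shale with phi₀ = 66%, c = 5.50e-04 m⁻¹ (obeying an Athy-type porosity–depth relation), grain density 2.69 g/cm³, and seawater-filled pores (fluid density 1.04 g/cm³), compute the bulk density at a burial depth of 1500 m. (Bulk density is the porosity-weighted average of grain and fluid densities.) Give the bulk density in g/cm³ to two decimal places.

Working in km (1 km = 1000 m; c in km⁻¹ = c in m⁻¹ × 1000):
Porosity at depth: phi = 0.66·exp(−0.55×1.5) = 0.66×0.4382 = 0.2892
Bulk density: ρ_b = (1−phi)ρ_g + phi·ρ_f = 0.7108×2.69 + 0.2892×1.04
       = 1.912 + 0.301 = 2.213 g/cm³

2.21 g/cm³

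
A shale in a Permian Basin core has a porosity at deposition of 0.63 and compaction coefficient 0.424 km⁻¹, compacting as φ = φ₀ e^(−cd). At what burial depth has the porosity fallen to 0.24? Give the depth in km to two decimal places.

Invert Athy's law: d = ln(φ₀/φ) / c
d = ln(0.63/0.24) / 0.424 = ln(2.625) / 0.424 = 0.9651 / 0.424 = 2.276 km

2.28 km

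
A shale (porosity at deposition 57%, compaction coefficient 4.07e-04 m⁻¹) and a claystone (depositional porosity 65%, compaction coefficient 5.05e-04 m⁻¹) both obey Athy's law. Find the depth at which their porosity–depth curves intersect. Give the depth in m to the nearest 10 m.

1340 m

Working in km (1 km = 1000 m; c in km⁻¹ = c in m⁻¹ × 1000):
Set φ₀ₐ e^(−cₐZ) = φ₀ᵦ e^(−cᵦZ) ⇒ ln(φ₀ₐ/φ₀ᵦ) = (cₐ − cᵦ)·Z
Z = ln(0.57/0.65) / (0.407 − 0.505) = -0.1313 / -0.098 = 1.340 km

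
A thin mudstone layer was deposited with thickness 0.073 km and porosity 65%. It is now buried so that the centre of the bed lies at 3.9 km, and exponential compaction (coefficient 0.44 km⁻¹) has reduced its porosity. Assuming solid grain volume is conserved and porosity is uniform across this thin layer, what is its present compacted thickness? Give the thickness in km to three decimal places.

0.029 km

Porosity at 3.9 km: phi = 0.65·exp(−0.44×3.9) = 0.1169
Solid-volume conservation: h(1−phi) = h₀(1−phi₀) ⇒ h = h₀·(1−phi₀)/(1−phi)
h = 0.073 × (1 − 0.65)/(1 − 0.1169) = 0.073 × 0.3963 = 0.0289 km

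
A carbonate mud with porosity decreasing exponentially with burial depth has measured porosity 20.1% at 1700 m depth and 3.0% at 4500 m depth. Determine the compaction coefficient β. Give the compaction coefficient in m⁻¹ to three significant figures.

0.000679 m⁻¹

Working in km (1 km = 1000 m; β in km⁻¹ = β in m⁻¹ × 1000):
Athy: phi(Z) = phi₀ e^(−βZ) ⇒ phi₁/phi₂ = e^{β(Z₂−Z₁)} ⇒ β = ln(phi₁/phi₂)/(Z₂−Z₁)
β = ln(0.201/0.03) / (4.5 − 1.7) = ln(6.7) / 2.8 = 1.9021 / 2.8 = 0.6793 km⁻¹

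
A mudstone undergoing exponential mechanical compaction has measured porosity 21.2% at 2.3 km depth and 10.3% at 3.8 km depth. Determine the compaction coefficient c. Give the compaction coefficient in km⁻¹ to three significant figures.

0.481 km⁻¹

Athy: phi(d) = phi₀ e^(−cd) ⇒ phi₁/phi₂ = e^{c(d₂−d₁)} ⇒ c = ln(phi₁/phi₂)/(d₂−d₁)
c = ln(0.212/0.103) / (3.8 − 2.3) = ln(2.058) / 1.5 = 0.7219 / 1.5 = 0.4812 km⁻¹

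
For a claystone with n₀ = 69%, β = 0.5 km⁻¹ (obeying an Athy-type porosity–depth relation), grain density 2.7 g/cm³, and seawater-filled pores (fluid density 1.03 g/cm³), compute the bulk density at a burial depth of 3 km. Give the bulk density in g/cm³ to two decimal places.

2.44 g/cm³

Porosity at depth: n = 0.69·exp(−0.5×3) = 0.69×0.2231 = 0.1540
Bulk density: ρ_b = (1−n)ρ_g + n·ρ_f = 0.8460×2.7 + 0.1540×1.03
       = 2.284 + 0.159 = 2.443 g/cm³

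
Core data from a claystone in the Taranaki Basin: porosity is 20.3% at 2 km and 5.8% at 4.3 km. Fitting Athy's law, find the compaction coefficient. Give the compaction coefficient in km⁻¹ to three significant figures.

0.545 km⁻¹

Athy: φ(Z) = φ₀ e^(−kZ) ⇒ φ₁/φ₂ = e^{k(Z₂−Z₁)} ⇒ k = ln(φ₁/φ₂)/(Z₂−Z₁)
k = ln(0.203/0.058) / (4.3 − 2) = ln(3.5) / 2.3 = 1.2528 / 2.3 = 0.5447 km⁻¹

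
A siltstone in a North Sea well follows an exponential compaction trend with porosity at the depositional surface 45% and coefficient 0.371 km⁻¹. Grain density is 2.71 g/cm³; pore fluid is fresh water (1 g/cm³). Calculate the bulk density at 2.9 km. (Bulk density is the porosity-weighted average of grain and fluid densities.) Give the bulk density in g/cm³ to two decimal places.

Porosity at depth: n = 0.45·exp(−0.371×2.9) = 0.45×0.3410 = 0.1534
Bulk density: ρ_b = (1−n)ρ_g + n·ρ_f = 0.8466×2.71 + 0.1534×1
       = 2.294 + 0.153 = 2.448 g/cm³

2.45 g/cm³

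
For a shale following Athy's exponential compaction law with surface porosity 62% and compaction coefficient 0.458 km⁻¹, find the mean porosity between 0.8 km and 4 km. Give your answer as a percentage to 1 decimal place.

22.6%

⟨n⟩ = (1/(d₂−d₁)) ∫ n₀ e^(−kd) dd = n₀·(e^(−k·d₁) − e^(−k·d₂)) / (k·(d₂−d₁))
e^(−0.458×0.8) = 0.6932; e^(−0.458×4) = 0.1601
⟨n⟩ = 0.62 × (0.6932 − 0.1601) / (0.458 × 3.2) = 0.62 × 0.3638 = 0.2255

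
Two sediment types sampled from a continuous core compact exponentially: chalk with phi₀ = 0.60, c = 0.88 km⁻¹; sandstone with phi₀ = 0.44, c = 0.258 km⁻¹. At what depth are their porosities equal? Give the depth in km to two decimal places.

0.50 km

Set phi₀ₐ e^(−cₐZ) = phi₀ᵦ e^(−cᵦZ) ⇒ ln(phi₀ₐ/phi₀ᵦ) = (cₐ − cᵦ)·Z
Z = ln(0.6/0.44) / (0.88 − 0.258) = 0.3102 / 0.622 = 0.499 km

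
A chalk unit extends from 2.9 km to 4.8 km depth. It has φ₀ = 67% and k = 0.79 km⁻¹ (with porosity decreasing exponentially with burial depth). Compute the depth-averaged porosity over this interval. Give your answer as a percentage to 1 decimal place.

3.5%

⟨φ⟩ = (1/(d₂−d₁)) ∫ φ₀ e^(−kd) dd = φ₀·(e^(−k·d₁) − e^(−k·d₂)) / (k·(d₂−d₁))
e^(−0.79×2.9) = 0.1012; e^(−0.79×4.8) = 0.0226
⟨φ⟩ = 0.67 × (0.1012 − 0.0226) / (0.79 × 1.9) = 0.67 × 0.0524 = 0.0351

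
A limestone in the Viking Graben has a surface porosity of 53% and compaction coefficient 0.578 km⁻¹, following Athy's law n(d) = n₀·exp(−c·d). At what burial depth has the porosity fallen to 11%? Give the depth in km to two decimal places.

Invert Athy's law: d = ln(n₀/n) / c
d = ln(0.53/0.11) / 0.578 = ln(4.818) / 0.578 = 1.5724 / 0.578 = 2.720 km

2.72 km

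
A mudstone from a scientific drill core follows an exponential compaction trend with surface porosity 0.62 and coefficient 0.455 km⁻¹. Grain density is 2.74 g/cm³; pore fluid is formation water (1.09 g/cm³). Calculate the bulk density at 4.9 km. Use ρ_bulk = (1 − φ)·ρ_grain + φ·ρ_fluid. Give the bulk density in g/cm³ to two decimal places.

Porosity at depth: φ = 0.62·exp(−0.455×4.9) = 0.62×0.1076 = 0.0667
Bulk density: ρ_b = (1−φ)ρ_g + φ·ρ_f = 0.9333×2.74 + 0.0667×1.09
       = 2.557 + 0.073 = 2.630 g/cm³

2.63 g/cm³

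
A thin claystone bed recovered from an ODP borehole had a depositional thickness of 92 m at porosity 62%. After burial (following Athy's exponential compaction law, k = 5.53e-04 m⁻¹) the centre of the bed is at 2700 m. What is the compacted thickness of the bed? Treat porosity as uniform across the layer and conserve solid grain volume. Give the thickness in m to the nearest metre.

Working in km (1 km = 1000 m; k in km⁻¹ = k in m⁻¹ × 1000):
Porosity at 2.7 km: phi = 0.62·exp(−0.553×2.7) = 0.1393
Solid-volume conservation: h(1−phi) = h₀(1−phi₀) ⇒ h = h₀·(1−phi₀)/(1−phi)
h = 0.092 × (1 − 0.62)/(1 − 0.1393) = 0.092 × 0.4415 = 0.0406 km

41 m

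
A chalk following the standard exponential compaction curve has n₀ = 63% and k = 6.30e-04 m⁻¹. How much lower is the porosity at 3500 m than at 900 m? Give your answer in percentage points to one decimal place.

28.8 percentage points

Working in km (1 km = 1000 m; k in km⁻¹ = k in m⁻¹ × 1000):
n(0.9) = 0.63·e^(−0.63×0.9) = 0.3574
n(3.5) = 0.63·e^(−0.63×3.5) = 0.0695
Δn = 0.3574 − 0.0695 = 0.2879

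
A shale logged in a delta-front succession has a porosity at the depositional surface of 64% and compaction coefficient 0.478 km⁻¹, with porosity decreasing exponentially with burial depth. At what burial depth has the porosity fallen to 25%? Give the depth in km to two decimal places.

1.97 km

Invert Athy's law: z = ln(phi₀/phi) / c
z = ln(0.64/0.25) / 0.478 = ln(2.56) / 0.478 = 0.9400 / 0.478 = 1.967 km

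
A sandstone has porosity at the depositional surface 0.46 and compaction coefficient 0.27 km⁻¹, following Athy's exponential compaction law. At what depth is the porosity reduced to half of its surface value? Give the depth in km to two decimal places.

2.57 km

phi/phi₀ = 1/2 ⇒ exp(−β·d) = 1/2 ⇒ d = ln(2) / β
d = 0.6931 / 0.27 = 2.567 km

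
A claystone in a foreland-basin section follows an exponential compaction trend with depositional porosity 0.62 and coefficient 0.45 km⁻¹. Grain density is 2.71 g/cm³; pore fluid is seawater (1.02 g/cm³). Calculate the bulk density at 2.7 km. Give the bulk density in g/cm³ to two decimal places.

2.40 g/cm³

Porosity at depth: phi = 0.62·exp(−0.45×2.7) = 0.62×0.2967 = 0.1840
Bulk density: ρ_b = (1−phi)ρ_g + phi·ρ_f = 0.8160×2.71 + 0.1840×1.02
       = 2.211 + 0.188 = 2.399 g/cm³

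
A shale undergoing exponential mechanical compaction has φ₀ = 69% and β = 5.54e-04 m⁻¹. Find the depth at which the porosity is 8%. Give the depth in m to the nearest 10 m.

3890 m

Working in km (1 km = 1000 m; β in km⁻¹ = β in m⁻¹ × 1000):
Invert Athy's law: z = ln(φ₀/φ) / β
z = ln(0.69/0.08) / 0.554 = ln(8.625) / 0.554 = 2.1547 / 0.554 = 3.889 km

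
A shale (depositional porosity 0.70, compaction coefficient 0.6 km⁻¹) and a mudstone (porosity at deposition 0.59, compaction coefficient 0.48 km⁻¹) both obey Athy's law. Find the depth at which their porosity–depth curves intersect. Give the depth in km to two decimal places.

Set n₀ₐ e^(−βₐd) = n₀ᵦ e^(−βᵦd) ⇒ ln(n₀ₐ/n₀ᵦ) = (βₐ − βᵦ)·d
d = ln(0.7/0.59) / (0.6 − 0.48) = 0.1710 / 0.12 = 1.425 km

1.42 km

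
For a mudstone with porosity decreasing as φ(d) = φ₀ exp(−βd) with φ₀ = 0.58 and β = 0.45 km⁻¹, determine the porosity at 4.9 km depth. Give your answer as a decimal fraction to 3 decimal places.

φ = φ₀·exp(−β·d) = 0.58 × exp(−0.45 × 4.9) = 0.58 × exp(−2.205)
  = 0.58 × 0.1103 = 0.0639

0.064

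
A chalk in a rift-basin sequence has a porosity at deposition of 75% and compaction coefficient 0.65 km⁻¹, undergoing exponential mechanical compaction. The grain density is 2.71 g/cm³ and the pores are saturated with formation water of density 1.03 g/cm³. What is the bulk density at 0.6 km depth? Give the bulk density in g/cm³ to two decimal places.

1.86 g/cm³

Porosity at depth: phi = 0.75·exp(−0.65×0.6) = 0.75×0.6771 = 0.5078
Bulk density: ρ_b = (1−phi)ρ_g + phi·ρ_f = 0.4922×2.71 + 0.5078×1.03
       = 1.334 + 0.523 = 1.857 g/cm³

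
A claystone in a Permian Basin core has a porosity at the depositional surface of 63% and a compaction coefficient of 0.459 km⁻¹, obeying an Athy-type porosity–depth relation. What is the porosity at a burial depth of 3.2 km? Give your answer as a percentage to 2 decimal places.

14.50%

φ = φ₀·exp(−c·Z) = 0.63 × exp(−0.459 × 3.2) = 0.63 × exp(−1.469)
  = 0.63 × 0.2302 = 0.1450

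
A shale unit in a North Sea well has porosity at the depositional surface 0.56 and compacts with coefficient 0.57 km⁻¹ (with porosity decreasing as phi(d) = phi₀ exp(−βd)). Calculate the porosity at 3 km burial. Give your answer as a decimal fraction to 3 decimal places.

phi = phi₀·exp(−β·d) = 0.56 × exp(−0.57 × 3) = 0.56 × exp(−1.71)
  = 0.56 × 0.1809 = 0.1013

0.101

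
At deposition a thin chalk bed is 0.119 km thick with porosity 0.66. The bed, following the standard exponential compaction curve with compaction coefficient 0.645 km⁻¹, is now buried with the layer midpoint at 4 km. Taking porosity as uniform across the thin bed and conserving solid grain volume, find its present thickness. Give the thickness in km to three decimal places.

0.043 km

Porosity at 4 km: phi = 0.66·exp(−0.645×4) = 0.0500
Solid-volume conservation: h(1−phi) = h₀(1−phi₀) ⇒ h = h₀·(1−phi₀)/(1−phi)
h = 0.119 × (1 − 0.66)/(1 − 0.0500) = 0.119 × 0.3579 = 0.0426 km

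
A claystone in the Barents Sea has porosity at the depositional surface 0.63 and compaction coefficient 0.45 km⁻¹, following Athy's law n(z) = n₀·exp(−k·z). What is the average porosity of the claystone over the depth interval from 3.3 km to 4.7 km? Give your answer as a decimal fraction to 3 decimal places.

0.106

⟨n⟩ = (1/(z₂−z₁)) ∫ n₀ e^(−kz) dz = n₀·(e^(−k·z₁) − e^(−k·z₂)) / (k·(z₂−z₁))
e^(−0.45×3.3) = 0.2265; e^(−0.45×4.7) = 0.1206
⟨n⟩ = 0.63 × (0.2265 − 0.1206) / (0.45 × 1.4) = 0.63 × 0.1680 = 0.1059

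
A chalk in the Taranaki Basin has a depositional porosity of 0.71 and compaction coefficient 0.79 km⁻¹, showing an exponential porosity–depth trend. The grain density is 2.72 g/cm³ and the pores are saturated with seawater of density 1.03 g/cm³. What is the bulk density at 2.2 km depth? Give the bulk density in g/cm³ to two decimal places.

Porosity at depth: φ = 0.71·exp(−0.79×2.2) = 0.71×0.1759 = 0.1249
Bulk density: ρ_b = (1−φ)ρ_g + φ·ρ_f = 0.8751×2.72 + 0.1249×1.03
       = 2.380 + 0.129 = 2.509 g/cm³

2.51 g/cm³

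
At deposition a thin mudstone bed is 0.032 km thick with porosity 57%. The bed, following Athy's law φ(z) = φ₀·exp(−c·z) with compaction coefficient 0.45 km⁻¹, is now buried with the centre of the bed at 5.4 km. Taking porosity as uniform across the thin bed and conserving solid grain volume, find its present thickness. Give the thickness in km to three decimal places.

0.014 km

Porosity at 5.4 km: φ = 0.57·exp(−0.45×5.4) = 0.0502
Solid-volume conservation: h(1−φ) = h₀(1−φ₀) ⇒ h = h₀·(1−φ₀)/(1−φ)
h = 0.032 × (1 − 0.57)/(1 − 0.0502) = 0.032 × 0.4527 = 0.0145 km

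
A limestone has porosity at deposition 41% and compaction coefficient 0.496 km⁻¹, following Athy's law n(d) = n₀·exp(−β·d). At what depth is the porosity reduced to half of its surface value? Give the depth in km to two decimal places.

1.40 km

n/n₀ = 1/2 ⇒ exp(−β·d) = 1/2 ⇒ d = ln(2) / β
d = 0.6931 / 0.496 = 1.397 km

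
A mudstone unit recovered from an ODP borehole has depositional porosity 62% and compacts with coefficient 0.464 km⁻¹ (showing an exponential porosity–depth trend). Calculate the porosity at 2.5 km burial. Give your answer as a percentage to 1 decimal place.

19.4%

phi = phi₀·exp(−k·z) = 0.62 × exp(−0.464 × 2.5) = 0.62 × exp(−1.16)
  = 0.62 × 0.3135 = 0.1944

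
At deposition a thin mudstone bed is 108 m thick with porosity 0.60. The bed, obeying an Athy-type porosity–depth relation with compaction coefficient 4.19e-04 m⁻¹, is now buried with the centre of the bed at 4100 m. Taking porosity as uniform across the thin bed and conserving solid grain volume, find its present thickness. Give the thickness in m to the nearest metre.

48 m

Working in km (1 km = 1000 m; β in km⁻¹ = β in m⁻¹ × 1000):
Porosity at 4.1 km: phi = 0.6·exp(−0.419×4.1) = 0.1077
Solid-volume conservation: h(1−phi) = h₀(1−phi₀) ⇒ h = h₀·(1−phi₀)/(1−phi)
h = 0.108 × (1 − 0.6)/(1 − 0.1077) = 0.108 × 0.4483 = 0.0484 km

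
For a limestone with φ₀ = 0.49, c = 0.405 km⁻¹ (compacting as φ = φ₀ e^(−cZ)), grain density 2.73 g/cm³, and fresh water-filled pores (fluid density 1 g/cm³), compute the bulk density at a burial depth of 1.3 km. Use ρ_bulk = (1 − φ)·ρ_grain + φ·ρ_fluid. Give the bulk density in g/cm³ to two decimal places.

Porosity at depth: φ = 0.49·exp(−0.405×1.3) = 0.49×0.5907 = 0.2894
Bulk density: ρ_b = (1−φ)ρ_g + φ·ρ_f = 0.7106×2.73 + 0.2894×1
       = 1.940 + 0.289 = 2.229 g/cm³

2.23 g/cm³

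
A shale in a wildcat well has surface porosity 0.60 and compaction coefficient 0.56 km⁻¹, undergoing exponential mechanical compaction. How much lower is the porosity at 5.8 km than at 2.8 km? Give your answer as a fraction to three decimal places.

phi(2.8) = 0.6·e^(−0.56×2.8) = 0.1251
phi(5.8) = 0.6·e^(−0.56×5.8) = 0.0233
Δphi = 0.1251 − 0.0233 = 0.1018

0.102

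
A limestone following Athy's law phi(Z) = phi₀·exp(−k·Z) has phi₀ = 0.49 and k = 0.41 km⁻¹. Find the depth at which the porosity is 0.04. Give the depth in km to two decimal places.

Invert Athy's law: Z = ln(phi₀/phi) / k
Z = ln(0.49/0.04) / 0.41 = ln(12.25) / 0.41 = 2.5055 / 0.41 = 6.111 km

6.11 km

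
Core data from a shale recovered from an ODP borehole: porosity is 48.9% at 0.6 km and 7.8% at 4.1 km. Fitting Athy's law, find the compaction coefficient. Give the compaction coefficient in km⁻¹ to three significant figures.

0.524 km⁻¹

Athy: n(Z) = n₀ e^(−kZ) ⇒ n₁/n₂ = e^{k(Z₂−Z₁)} ⇒ k = ln(n₁/n₂)/(Z₂−Z₁)
k = ln(0.489/0.078) / (4.1 − 0.6) = ln(6.269) / 3.5 = 1.8357 / 3.5 = 0.5245 km⁻¹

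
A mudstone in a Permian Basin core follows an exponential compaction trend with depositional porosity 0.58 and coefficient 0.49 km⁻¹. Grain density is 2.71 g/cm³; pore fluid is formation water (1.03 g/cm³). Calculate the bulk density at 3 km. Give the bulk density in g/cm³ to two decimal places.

Porosity at depth: n = 0.58·exp(−0.49×3) = 0.58×0.2299 = 0.1334
Bulk density: ρ_b = (1−n)ρ_g + n·ρ_f = 0.8666×2.71 + 0.1334×1.03
       = 2.349 + 0.137 = 2.486 g/cm³

2.49 g/cm³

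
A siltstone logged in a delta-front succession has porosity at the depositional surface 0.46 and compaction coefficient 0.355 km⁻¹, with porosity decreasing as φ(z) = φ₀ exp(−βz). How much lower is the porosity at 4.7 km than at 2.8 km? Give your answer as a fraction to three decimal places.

0.084

φ(2.8) = 0.46·e^(−0.355×2.8) = 0.1702
φ(4.7) = 0.46·e^(−0.355×4.7) = 0.0867
Δφ = 0.1702 − 0.0867 = 0.0835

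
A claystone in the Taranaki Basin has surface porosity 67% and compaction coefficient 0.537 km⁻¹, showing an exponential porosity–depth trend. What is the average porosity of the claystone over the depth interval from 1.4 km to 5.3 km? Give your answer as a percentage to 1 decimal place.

13.2%

⟨φ⟩ = (1/(d₂−d₁)) ∫ φ₀ e^(−cd) dd = φ₀·(e^(−c·d₁) − e^(−c·d₂)) / (c·(d₂−d₁))
e^(−0.537×1.4) = 0.4715; e^(−0.537×5.3) = 0.0581
⟨φ⟩ = 0.67 × (0.4715 − 0.0581) / (0.537 × 3.9) = 0.67 × 0.1974 = 0.1323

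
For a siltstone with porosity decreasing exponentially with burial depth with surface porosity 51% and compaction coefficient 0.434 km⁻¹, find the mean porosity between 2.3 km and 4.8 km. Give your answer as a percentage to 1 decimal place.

11.5%

⟨phi⟩ = (1/(Z₂−Z₁)) ∫ phi₀ e^(−βZ) dZ = phi₀·(e^(−β·Z₁) − e^(−β·Z₂)) / (β·(Z₂−Z₁))
e^(−0.434×2.3) = 0.3685; e^(−0.434×4.8) = 0.1245
⟨phi⟩ = 0.51 × (0.3685 − 0.1245) / (0.434 × 2.5) = 0.51 × 0.2249 = 0.1147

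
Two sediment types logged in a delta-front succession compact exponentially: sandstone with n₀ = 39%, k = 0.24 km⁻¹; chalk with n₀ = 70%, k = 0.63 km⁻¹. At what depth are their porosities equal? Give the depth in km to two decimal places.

Set n₀ₐ e^(−kₐZ) = n₀ᵦ e^(−kᵦZ) ⇒ ln(n₀ₐ/n₀ᵦ) = (kₐ − kᵦ)·Z
Z = ln(0.39/0.7) / (0.24 − 0.63) = -0.5849 / -0.39 = 1.500 km

1.50 km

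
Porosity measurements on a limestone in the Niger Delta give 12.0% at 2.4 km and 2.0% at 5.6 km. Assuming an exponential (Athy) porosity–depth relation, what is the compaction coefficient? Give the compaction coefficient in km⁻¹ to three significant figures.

0.560 km⁻¹

Athy: φ(d) = φ₀ e^(−kd) ⇒ φ₁/φ₂ = e^{k(d₂−d₁)} ⇒ k = ln(φ₁/φ₂)/(d₂−d₁)
k = ln(0.12/0.02) / (5.6 − 2.4) = ln(6) / 3.2 = 1.7918 / 3.2 = 0.5599 km⁻¹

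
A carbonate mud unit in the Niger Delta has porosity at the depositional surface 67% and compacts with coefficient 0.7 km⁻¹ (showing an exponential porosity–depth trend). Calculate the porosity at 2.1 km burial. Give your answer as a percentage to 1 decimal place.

15.4%

phi = phi₀·exp(−β·d) = 0.67 × exp(−0.7 × 2.1) = 0.67 × exp(−1.47)
  = 0.67 × 0.2299 = 0.1541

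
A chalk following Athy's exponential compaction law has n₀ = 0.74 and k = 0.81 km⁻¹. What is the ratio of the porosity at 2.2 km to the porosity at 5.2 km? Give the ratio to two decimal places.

11.36

n(d₁)/n(d₂) = e^(−k·d₁)/e^(−k·d₂) = e^{k(d₂−d₁)}
= exp(0.81 × 3) = exp(2.43) = 11.3589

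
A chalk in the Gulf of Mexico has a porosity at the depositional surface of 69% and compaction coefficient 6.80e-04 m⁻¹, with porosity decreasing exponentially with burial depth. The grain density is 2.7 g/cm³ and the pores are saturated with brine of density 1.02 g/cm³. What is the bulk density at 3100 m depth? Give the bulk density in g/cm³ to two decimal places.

2.56 g/cm³

Working in km (1 km = 1000 m; β in km⁻¹ = β in m⁻¹ × 1000):
Porosity at depth: φ = 0.69·exp(−0.68×3.1) = 0.69×0.1215 = 0.0838
Bulk density: ρ_b = (1−φ)ρ_g + φ·ρ_f = 0.9162×2.7 + 0.0838×1.02
       = 2.474 + 0.085 = 2.559 g/cm³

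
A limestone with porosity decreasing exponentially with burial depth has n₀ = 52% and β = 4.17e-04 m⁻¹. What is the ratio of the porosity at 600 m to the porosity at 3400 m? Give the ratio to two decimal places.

3.21

Working in km (1 km = 1000 m; β in km⁻¹ = β in m⁻¹ × 1000):
n(Z₁)/n(Z₂) = e^(−β·Z₁)/e^(−β·Z₂) = e^{β(Z₂−Z₁)}
= exp(0.417 × 2.8) = exp(1.168) = 3.2143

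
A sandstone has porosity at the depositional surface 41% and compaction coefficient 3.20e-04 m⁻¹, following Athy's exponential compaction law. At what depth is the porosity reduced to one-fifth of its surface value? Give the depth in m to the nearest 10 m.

5030 m

Working in km (1 km = 1000 m; β in km⁻¹ = β in m⁻¹ × 1000):
phi/phi₀ = 1/5 ⇒ exp(−β·Z) = 1/5 ⇒ Z = ln(5) / β
Z = 1.6094 / 0.32 = 5.029 km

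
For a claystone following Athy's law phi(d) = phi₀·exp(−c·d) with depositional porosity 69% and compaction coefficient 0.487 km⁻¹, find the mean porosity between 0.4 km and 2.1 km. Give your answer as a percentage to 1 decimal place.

38.6%

⟨phi⟩ = (1/(d₂−d₁)) ∫ phi₀ e^(−cd) dd = phi₀·(e^(−c·d₁) − e^(−c·d₂)) / (c·(d₂−d₁))
e^(−0.487×0.4) = 0.8230; e^(−0.487×2.1) = 0.3596
⟨phi⟩ = 0.69 × (0.8230 − 0.3596) / (0.487 × 1.7) = 0.69 × 0.5597 = 0.3862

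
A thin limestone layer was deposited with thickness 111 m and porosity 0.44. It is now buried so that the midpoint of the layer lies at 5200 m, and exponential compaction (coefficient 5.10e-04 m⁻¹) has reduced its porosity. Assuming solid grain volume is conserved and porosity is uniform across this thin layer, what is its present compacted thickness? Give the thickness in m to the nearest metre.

Working in km (1 km = 1000 m; c in km⁻¹ = c in m⁻¹ × 1000):
Porosity at 5.2 km: phi = 0.44·exp(−0.51×5.2) = 0.0310
Solid-volume conservation: h(1−phi) = h₀(1−phi₀) ⇒ h = h₀·(1−phi₀)/(1−phi)
h = 0.111 × (1 − 0.44)/(1 − 0.0310) = 0.111 × 0.5779 = 0.0642 km

64 m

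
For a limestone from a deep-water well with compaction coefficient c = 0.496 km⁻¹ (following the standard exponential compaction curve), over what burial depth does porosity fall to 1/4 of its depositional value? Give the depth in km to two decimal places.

2.79 km

φ/φ₀ = 1/4 ⇒ exp(−c·d) = 1/4 ⇒ d = ln(4) / c
d = 1.3863 / 0.496 = 2.795 km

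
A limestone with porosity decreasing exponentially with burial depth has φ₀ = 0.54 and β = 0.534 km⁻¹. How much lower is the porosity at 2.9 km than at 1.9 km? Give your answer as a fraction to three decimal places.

φ(1.9) = 0.54·e^(−0.534×1.9) = 0.1958
φ(2.9) = 0.54·e^(−0.534×2.9) = 0.1148
Δφ = 0.1958 − 0.1148 = 0.0810

0.081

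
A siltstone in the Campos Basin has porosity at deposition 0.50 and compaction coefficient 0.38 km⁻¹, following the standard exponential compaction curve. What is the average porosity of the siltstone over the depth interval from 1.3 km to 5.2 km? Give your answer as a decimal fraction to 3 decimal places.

⟨phi⟩ = (1/(d₂−d₁)) ∫ phi₀ e^(−βd) dd = phi₀·(e^(−β·d₁) − e^(−β·d₂)) / (β·(d₂−d₁))
e^(−0.38×1.3) = 0.6102; e^(−0.38×5.2) = 0.1386
⟨phi⟩ = 0.5 × (0.6102 − 0.1386) / (0.38 × 3.9) = 0.5 × 0.3182 = 0.1591

0.159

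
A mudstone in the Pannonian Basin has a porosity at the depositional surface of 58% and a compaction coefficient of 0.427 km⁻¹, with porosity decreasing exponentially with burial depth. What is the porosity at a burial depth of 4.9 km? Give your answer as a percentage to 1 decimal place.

7.2%

phi = phi₀·exp(−k·Z) = 0.58 × exp(−0.427 × 4.9) = 0.58 × exp(−2.092)
  = 0.58 × 0.1234 = 0.0716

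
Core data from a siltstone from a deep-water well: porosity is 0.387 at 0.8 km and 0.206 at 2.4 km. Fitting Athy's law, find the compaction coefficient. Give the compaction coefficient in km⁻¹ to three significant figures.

0.394 km⁻¹

Athy: φ(Z) = φ₀ e^(−kZ) ⇒ φ₁/φ₂ = e^{k(Z₂−Z₁)} ⇒ k = ln(φ₁/φ₂)/(Z₂−Z₁)
k = ln(0.387/0.206) / (2.4 − 0.8) = ln(1.879) / 1.6 = 0.6305 / 1.6 = 0.3941 km⁻¹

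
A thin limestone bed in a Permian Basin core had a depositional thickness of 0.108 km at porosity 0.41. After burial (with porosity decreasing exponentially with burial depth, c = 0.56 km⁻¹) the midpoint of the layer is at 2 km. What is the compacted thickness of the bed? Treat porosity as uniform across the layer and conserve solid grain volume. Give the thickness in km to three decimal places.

Porosity at 2 km: n = 0.41·exp(−0.56×2) = 0.1338
Solid-volume conservation: h(1−n) = h₀(1−n₀) ⇒ h = h₀·(1−n₀)/(1−n)
h = 0.108 × (1 − 0.41)/(1 − 0.1338) = 0.108 × 0.6811 = 0.0736 km

0.074 km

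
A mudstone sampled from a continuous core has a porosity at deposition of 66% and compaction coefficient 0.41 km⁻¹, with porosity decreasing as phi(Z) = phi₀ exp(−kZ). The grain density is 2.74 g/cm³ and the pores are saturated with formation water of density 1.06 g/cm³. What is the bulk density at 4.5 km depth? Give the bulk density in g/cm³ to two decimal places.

2.56 g/cm³

Porosity at depth: phi = 0.66·exp(−0.41×4.5) = 0.66×0.1580 = 0.1043
Bulk density: ρ_b = (1−phi)ρ_g + phi·ρ_f = 0.8957×2.74 + 0.1043×1.06
       = 2.454 + 0.111 = 2.565 g/cm³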